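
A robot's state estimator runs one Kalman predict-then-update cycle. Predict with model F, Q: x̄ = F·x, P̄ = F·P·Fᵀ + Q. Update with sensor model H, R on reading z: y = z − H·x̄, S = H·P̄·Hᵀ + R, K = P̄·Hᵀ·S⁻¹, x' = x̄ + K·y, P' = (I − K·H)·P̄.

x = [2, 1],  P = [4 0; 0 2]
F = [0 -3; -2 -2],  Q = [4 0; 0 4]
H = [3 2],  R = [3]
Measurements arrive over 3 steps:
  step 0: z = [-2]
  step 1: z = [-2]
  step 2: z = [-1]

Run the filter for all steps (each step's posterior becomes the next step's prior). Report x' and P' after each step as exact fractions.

step 0: x' = [339/457, -994/457], P' = [1954/457 -2796/457; -2796/457 4332/457]
step 1: x' = [-599502/497723, 420250/497723], P' = [1023824/497723 -1324416/497723; -1324416/497723 2041908/497723]
step 2: x' = [-276420762/251099137, 285230296/251099137], P' = [511023424/251099137 -661963992/251099137; -661963992/251099137 1023293748/251099137]

step 0: x̄ = F·x = [-3, -6]
step 0: P̄ = F·P·Fᵀ + Q = [22 12; 12 28]
step 0: y = z − H·x̄ = [19]
step 0: S = H·P̄·Hᵀ + R = [457]
step 0: K = P̄·Hᵀ·S⁻¹ = [90/457; 92/457]
step 0: x' = x̄ + K·y = [339/457, -994/457]
step 0: P' = (I − K·H)·P̄ = [1954/457 -2796/457; -2796/457 4332/457]
step 1: x̄ = F·x = [2982/457, 1310/457]
step 1: P̄ = F·P·Fᵀ + Q = [40816/457 9216/457; 9216/457 4604/457]
step 1: y = z − H·x̄ = [-12480/457]
step 1: S = H·P̄·Hᵀ + R = [497723/457]
step 1: K = P̄·Hᵀ·S⁻¹ = [140880/497723; 36856/497723]
step 1: x' = x̄ + K·y = [-599502/497723, 420250/497723]
step 1: P' = (I − K·H)·P̄ = [1023824/497723 -1324416/497723; -1324416/497723 2041908/497723]
step 2: x̄ = F·x = [-1260750/497723, 358504/497723]
step 2: P̄ = F·P·Fᵀ + Q = [20368064/497723 4304952/497723; 4304952/497723 3658492/497723]
step 2: y = z − H·x̄ = [2567519/497723]
step 2: S = H·P̄·Hᵀ + R = [251099137/497723]
step 2: K = P̄·Hᵀ·S⁻¹ = [69714096/251099137; 20231840/251099137]
step 2: x' = x̄ + K·y = [-276420762/251099137, 285230296/251099137]
step 2: P' = (I − K·H)·P̄ = [511023424/251099137 -661963992/251099137; -661963992/251099137 1023293748/251099137]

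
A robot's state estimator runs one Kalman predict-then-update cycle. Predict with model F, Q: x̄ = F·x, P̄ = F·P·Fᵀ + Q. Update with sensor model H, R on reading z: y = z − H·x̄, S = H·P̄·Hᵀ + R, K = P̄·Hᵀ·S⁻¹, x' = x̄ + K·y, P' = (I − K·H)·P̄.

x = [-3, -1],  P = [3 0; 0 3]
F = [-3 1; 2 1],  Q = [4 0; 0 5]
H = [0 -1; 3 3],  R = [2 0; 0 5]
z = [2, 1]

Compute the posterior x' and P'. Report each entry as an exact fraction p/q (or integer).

x̄ = F·x = [8, -7]
P̄ = F·P·Fᵀ + Q = [34 -15; -15 20]
y = z − H·x̄ = [-5, -2]
S = H·P̄·Hᵀ + R = [22 -15; -15 221]
K = P̄·Hᵀ·S⁻¹ = [4170/4637 1479/4637; -4195/4637 30/4637]
x' = x̄ + K·y = [13288/4637, -11544/4637]
P' = (I − K·H)·P̄ = [10805/4637 -8340/4637; -8340/4637 8390/4637]

x' = [13288/4637, -11544/4637]
P' = [10805/4637 -8340/4637; -8340/4637 8390/4637]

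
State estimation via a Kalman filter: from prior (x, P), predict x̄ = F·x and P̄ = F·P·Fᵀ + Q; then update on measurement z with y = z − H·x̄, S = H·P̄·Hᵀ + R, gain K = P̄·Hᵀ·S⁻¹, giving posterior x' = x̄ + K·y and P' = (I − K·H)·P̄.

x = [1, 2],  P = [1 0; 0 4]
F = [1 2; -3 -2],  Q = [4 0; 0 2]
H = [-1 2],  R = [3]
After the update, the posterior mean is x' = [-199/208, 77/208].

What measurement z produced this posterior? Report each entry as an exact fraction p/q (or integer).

x̄ = F·x = [5, -7]
P̄ = F·P·Fᵀ + Q = [21 -19; -19 27]
S = H·P̄·Hᵀ + R = [208]
K = P̄·Hᵀ·S⁻¹ = [-59/208; 73/208]
x' − x̄ = [-1239/208, 1533/208] = K·y
y = (KᵀK)⁻¹·Kᵀ·(x' − x̄) = [21]
z = y + H·x̄ = [21] + [-19] = [2]

z = [2]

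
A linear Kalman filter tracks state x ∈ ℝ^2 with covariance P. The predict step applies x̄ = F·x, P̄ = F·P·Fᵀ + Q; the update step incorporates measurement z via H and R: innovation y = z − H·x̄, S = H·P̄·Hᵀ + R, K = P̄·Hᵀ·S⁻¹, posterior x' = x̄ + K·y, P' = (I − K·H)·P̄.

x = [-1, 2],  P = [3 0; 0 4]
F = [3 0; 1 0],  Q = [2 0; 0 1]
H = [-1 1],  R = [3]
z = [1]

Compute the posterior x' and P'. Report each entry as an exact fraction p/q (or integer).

x̄ = F·x = [-3, -1]
P̄ = F·P·Fᵀ + Q = [29 9; 9 4]
y = z − H·x̄ = [-1]
S = H·P̄·Hᵀ + R = [18]
K = P̄·Hᵀ·S⁻¹ = [-10/9; -5/18]
x' = x̄ + K·y = [-17/9, -13/18]
P' = (I − K·H)·P̄ = [61/9 31/9; 31/9 47/18]

x' = [-17/9, -13/18]
P' = [61/9 31/9; 31/9 47/18]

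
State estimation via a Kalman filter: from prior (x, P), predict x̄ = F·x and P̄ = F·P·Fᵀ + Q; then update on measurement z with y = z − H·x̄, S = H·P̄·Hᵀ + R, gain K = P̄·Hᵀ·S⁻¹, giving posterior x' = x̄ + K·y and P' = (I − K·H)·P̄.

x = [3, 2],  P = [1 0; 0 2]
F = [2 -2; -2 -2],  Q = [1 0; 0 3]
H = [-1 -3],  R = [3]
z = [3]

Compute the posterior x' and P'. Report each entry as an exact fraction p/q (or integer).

x̄ = F·x = [2, -10]
P̄ = F·P·Fᵀ + Q = [13 4; 4 15]
y = z − H·x̄ = [-25]
S = H·P̄·Hᵀ + R = [175]
K = P̄·Hᵀ·S⁻¹ = [-1/7; -7/25]
x' = x̄ + K·y = [39/7, -3]
P' = (I − K·H)·P̄ = [66/7 -3; -3 32/25]

x' = [39/7, -3]
P' = [66/7 -3; -3 32/25]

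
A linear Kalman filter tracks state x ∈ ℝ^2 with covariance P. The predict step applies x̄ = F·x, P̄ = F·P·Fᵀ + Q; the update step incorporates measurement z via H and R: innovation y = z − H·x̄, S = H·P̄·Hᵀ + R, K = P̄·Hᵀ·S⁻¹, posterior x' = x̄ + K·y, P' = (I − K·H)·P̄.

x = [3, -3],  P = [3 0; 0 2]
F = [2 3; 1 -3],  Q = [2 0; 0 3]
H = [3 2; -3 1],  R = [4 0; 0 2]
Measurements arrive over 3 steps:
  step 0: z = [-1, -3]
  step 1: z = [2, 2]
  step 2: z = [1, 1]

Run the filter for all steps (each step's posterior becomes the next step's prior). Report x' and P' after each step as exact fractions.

step 0: x' = [3759/6571, -6156/6571], P' = [968/6571 -12/6571; -12/6571 4236/6571]
step 1: x' = [-3162622/13765471, 20040958/13765471], P' = [1983100/13765471 -144608/13765471; -144608/13765471 8169566/13765471]
step 2: x' = [-1047164400/13365408797, 376470741/1028108369], P' = [1923682680/13365408797 -10634780/1028108369; -10634780/1028108369 609740870/1028108369]

step 0: x̄ = F·x = [-3, 12]
step 0: P̄ = F·P·Fᵀ + Q = [32 -12; -12 24]
step 0: y = z − H·x̄ = [-16, -24]
step 0: S = H·P̄·Hᵀ + R = [244 -204; -204 386]
step 0: K = P̄·Hᵀ·S⁻¹ = [720/6571 -1458/6571; 2109/6571 2136/6571]
step 0: x' = x̄ + K·y = [3759/6571, -6156/6571]
step 0: P' = (I − K·H)·P̄ = [968/6571 -12/6571; -12/6571 4236/6571]
step 1: x̄ = F·x = [-10950/6571, 22227/6571]
step 1: P̄ = F·P·Fᵀ + Q = [54994/6571 -36152/6571; -36152/6571 58877/6571]
step 1: y = z − H·x̄ = [1538/6571, -41935/6571]
step 1: S = H·P̄·Hᵀ + R = [322914/6571 -268736/6571; -268736/6571 783877/6571]
step 1: K = P̄·Hᵀ·S⁻¹ = [1415021/13765471 -3046954/13765471; 3976327/13765471 4301695/13765471]
step 1: x' = x̄ + K·y = [-3162622/13765471, 20040958/13765471]
step 1: P' = (I − K·H)·P̄ = [1983100/13765471 -144608/13765471; -144608/13765471 8169566/13765471]
step 2: x̄ = F·x = [53797630/13765471, -63285496/13765471]
step 2: P̄ = F·P·Fᵀ + Q = [107254140/13765471 -69126070/13765471; -69126070/13765471 117673255/13765471]
step 2: y = z − H·x̄ = [-21056427/13765471, 238443857/13765471]
step 2: S = H·P̄·Hᵀ + R = [661529324/13765471 -522562540/13765471; -522562540/13765471 1525247877/13765471]
step 2: K = P̄·Hᵀ·S⁻¹ = [1373635940/13365408797 -2954650090/13365408797; 296894350/1028108369 320822605/1028108369]
step 2: x' = x̄ + K·y = [-1047164400/13365408797, 376470741/1028108369]
step 2: P' = (I − K·H)·P̄ = [1923682680/13365408797 -10634780/1028108369; -10634780/1028108369 609740870/1028108369]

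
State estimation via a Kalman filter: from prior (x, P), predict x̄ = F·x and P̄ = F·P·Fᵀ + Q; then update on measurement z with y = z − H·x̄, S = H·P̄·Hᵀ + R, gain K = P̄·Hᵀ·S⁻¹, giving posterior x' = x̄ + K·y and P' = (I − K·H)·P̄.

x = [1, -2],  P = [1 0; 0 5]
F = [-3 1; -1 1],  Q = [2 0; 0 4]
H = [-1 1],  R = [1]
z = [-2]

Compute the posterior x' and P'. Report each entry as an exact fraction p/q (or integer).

x̄ = F·x = [-5, -3]
P̄ = F·P·Fᵀ + Q = [16 8; 8 10]
y = z − H·x̄ = [-4]
S = H·P̄·Hᵀ + R = [11]
K = P̄·Hᵀ·S⁻¹ = [-8/11; 2/11]
x' = x̄ + K·y = [-23/11, -41/11]
P' = (I − K·H)·P̄ = [112/11 104/11; 104/11 106/11]

x' = [-23/11, -41/11]
P' = [112/11 104/11; 104/11 106/11]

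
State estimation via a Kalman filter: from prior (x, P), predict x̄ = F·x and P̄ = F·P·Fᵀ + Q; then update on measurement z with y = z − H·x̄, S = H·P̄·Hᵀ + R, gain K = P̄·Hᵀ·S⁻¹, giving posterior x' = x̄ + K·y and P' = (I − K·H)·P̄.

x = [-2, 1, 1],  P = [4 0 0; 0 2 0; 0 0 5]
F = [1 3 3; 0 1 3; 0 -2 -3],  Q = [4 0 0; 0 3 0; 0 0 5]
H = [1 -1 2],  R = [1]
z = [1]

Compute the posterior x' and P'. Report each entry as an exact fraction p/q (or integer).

x̄ = F·x = [4, 4, -5]
P̄ = F·P·Fᵀ + Q = [71 51 -57; 51 50 -49; -57 -49 58]
y = z − H·x̄ = [11]
S = H·P̄·Hᵀ + R = [220]
K = P̄·Hᵀ·S⁻¹ = [-47/110; -97/220; 27/55]
x' = x̄ + K·y = [-7/10, -17/20, 2/5]
P' = (I − K·H)·P̄ = [1696/55 1051/110 -597/55; 1051/110 1591/220 -76/55; -597/55 -76/55 274/55]

x' = [-7/10, -17/20, 2/5]
P' = [1696/55 1051/110 -597/55; 1051/110 1591/220 -76/55; -597/55 -76/55 274/55]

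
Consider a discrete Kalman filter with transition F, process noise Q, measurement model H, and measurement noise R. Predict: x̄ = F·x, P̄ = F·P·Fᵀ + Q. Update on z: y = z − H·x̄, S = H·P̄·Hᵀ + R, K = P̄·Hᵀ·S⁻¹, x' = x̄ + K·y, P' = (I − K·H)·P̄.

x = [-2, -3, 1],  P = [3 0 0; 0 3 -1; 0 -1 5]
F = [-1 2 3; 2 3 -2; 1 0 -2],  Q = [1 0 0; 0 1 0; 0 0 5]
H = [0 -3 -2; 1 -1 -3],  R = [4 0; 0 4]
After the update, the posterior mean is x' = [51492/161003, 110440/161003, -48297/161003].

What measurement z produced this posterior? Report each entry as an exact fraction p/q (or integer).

x̄ = F·x = [-1, -15, -4]
P̄ = F·P·Fᵀ + Q = [49 -23 -29; -23 72 32; -29 32 28]
S = H·P̄·Hᵀ + R = [1148 863; 863 789]
K = P̄·Hᵀ·S⁻¹ = [-37014/161003 72931/161003; -56087/161003 22372/161003; 5207/161003 -35284/161003]
x' − x̄ = [212495/161003, 2525485/161003, 595715/161003] = K·y
y = (KᵀK)⁻¹·Kᵀ·(x' − x̄) = [-55, -25]
z = y + H·x̄ = [-55, -25] + [53, 26] = [-2, 1]

z = [-2, 1]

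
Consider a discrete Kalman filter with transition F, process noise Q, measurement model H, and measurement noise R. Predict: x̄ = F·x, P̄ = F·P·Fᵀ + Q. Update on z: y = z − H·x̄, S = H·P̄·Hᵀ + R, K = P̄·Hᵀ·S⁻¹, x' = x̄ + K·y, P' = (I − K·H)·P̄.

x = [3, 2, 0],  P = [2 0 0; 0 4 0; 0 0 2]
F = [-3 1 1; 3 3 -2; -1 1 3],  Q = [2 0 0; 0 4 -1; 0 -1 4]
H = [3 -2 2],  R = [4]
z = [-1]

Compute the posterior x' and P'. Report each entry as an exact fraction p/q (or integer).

x' = [-57/491, 2789/491, 2577/491]
P' = [4316/491 6530/491 186/491; 6530/491 16918/491 6947/491; 186/491 6947/491 6786/491]

x̄ = F·x = [-7, 15, -1]
P̄ = F·P·Fᵀ + Q = [26 -10 16; -10 66 -7; 16 -7 28]
y = z − H·x̄ = [52]
S = H·P̄·Hᵀ + R = [982]
K = P̄·Hᵀ·S⁻¹ = [65/491; -88/491; 59/491]
x' = x̄ + K·y = [-57/491, 2789/491, 2577/491]
P' = (I − K·H)·P̄ = [4316/491 6530/491 186/491; 6530/491 16918/491 6947/491; 186/491 6947/491 6786/491]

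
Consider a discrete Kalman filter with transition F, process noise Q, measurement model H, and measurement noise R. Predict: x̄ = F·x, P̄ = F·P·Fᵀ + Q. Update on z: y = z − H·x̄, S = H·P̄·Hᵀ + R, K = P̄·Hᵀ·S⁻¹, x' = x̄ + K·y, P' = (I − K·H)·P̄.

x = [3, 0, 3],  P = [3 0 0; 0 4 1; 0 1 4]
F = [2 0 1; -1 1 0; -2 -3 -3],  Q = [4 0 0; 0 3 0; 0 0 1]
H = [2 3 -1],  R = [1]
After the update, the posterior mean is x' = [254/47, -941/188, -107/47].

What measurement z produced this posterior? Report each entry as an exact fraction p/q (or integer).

x̄ = F·x = [9, -3, -15]
P̄ = F·P·Fᵀ + Q = [20 -5 -27; -5 10 -9; -27 -9 103]
S = H·P̄·Hᵀ + R = [376]
K = P̄·Hᵀ·S⁻¹ = [13/94; 29/376; -23/47]
x' − x̄ = [-169/47, -377/188, 598/47] = K·y
y = (KᵀK)⁻¹·Kᵀ·(x' − x̄) = [-26]
z = y + H·x̄ = [-26] + [24] = [-2]

z = [-2]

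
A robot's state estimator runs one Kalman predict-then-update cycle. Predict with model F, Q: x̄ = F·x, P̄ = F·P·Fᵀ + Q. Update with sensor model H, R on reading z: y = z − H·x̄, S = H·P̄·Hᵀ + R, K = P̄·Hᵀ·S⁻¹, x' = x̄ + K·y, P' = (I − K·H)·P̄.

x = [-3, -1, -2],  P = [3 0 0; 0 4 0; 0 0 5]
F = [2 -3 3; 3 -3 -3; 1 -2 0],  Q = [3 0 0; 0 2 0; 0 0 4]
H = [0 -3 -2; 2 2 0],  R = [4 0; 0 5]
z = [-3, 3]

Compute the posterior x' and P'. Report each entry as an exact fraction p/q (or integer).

x' = [176413/134042, 1370/67021, 622421/402126]
P' = [575289/134042 -192987/67021 495979/134042; -192987/67021 180562/67021 -228547/67021; 495979/134042 -228547/67021 2074781/402126]

x̄ = F·x = [-9, 0, -1]
P̄ = F·P·Fᵀ + Q = [96 9 30; 9 110 33; 30 33 23]
y = z − H·x̄ = [-5, 21]
S = H·P̄·Hᵀ + R = [1482 -966; -966 901]
K = P̄·Hᵀ·S⁻¹ = [41491/134042 37863/67021; -21148/67021 -4970/67021; -8929/402126 7777/67021]
x' = x̄ + K·y = [176413/134042, 1370/67021, 622421/402126]
P' = (I − K·H)·P̄ = [575289/134042 -192987/67021 495979/134042; -192987/67021 180562/67021 -228547/67021; 495979/134042 -228547/67021 2074781/402126]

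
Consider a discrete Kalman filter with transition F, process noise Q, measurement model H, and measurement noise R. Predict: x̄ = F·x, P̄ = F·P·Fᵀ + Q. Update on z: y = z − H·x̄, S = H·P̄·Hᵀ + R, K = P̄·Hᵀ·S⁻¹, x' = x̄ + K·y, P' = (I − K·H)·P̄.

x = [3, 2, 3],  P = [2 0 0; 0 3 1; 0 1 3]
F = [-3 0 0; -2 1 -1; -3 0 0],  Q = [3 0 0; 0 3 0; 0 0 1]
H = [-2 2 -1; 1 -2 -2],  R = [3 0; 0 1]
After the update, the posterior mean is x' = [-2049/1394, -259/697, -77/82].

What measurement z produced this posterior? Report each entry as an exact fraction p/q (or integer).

x̄ = F·x = [-9, -7, -9]
P̄ = F·P·Fᵀ + Q = [21 12 18; 12 15 12; 18 12 19]
S = H·P̄·Hᵀ + R = [94 38; 38 134]
K = P̄·Hᵀ·S⁻¹ = [-1671/5576 -1149/5576; 99/1394 -465/1394; -73/328 -87/328]
x' − x̄ = [10497/1394, 4620/697, 661/82] = K·y
y = (KᵀK)⁻¹·Kᵀ·(x' − x̄) = [-10, -22]
z = y + H·x̄ = [-10, -22] + [13, 23] = [3, 1]

z = [3, 1]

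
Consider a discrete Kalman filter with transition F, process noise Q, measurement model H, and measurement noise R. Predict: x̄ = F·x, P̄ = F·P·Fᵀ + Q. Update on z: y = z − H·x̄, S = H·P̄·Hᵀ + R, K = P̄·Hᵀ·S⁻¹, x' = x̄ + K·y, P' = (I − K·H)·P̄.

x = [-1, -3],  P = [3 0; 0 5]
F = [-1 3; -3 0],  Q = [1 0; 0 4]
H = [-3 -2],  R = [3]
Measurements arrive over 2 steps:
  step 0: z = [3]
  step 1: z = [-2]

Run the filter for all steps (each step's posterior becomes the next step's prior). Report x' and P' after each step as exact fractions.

step 0: x' = [-2933/676, 3363/676], P' = [5899/676 -8601/676; -8601/676 13035/676]
step 1: x' = [-473383/736486, 2934605/1472972], P' = [1236131/736486 -792717/368243; -792717/368243 5053983/1472972]

step 0: x̄ = F·x = [-8, 3]
step 0: P̄ = F·P·Fᵀ + Q = [49 9; 9 31]
step 0: y = z − H·x̄ = [-15]
step 0: S = H·P̄·Hᵀ + R = [676]
step 0: K = P̄·Hᵀ·S⁻¹ = [-165/676; -89/676]
step 0: x' = x̄ + K·y = [-2933/676, 3363/676]
step 0: P' = (I − K·H)·P̄ = [5899/676 -8601/676; -8601/676 13035/676]
step 1: x̄ = F·x = [6511/338, 8799/676]
step 1: P̄ = F·P·Fᵀ + Q = [43874/169 47553/338; 47553/338 55795/676]
step 1: y = z − H·x̄ = [13828/169]
step 1: S = H·P̄·Hᵀ + R = [736486/169]
step 1: K = P̄·Hᵀ·S⁻¹ = [-179175/736486; -99227/736486]
step 1: x' = x̄ + K·y = [-473383/736486, 2934605/1472972]
step 1: P' = (I − K·H)·P̄ = [1236131/736486 -792717/368243; -792717/368243 5053983/1472972]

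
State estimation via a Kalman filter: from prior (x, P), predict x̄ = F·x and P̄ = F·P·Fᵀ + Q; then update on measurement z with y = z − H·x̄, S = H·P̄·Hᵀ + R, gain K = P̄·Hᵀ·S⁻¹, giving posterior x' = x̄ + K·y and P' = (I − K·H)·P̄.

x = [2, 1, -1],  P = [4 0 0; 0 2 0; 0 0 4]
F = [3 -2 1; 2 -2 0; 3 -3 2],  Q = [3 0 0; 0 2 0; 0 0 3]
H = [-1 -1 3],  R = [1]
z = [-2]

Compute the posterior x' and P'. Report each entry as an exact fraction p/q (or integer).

x' = [3, 2, 1]
P' = [5372/247 3654/247 3037/247; 3654/247 3922/247 2542/247; 3037/247 2542/247 1902/247]

x̄ = F·x = [3, 2, 1]
P̄ = F·P·Fᵀ + Q = [51 32 56; 32 26 36; 56 36 73]
y = z − H·x̄ = [0]
S = H·P̄·Hᵀ + R = [247]
K = P̄·Hᵀ·S⁻¹ = [85/247; 50/247; 127/247]
x' = x̄ + K·y = [3, 2, 1]
P' = (I − K·H)·P̄ = [5372/247 3654/247 3037/247; 3654/247 3922/247 2542/247; 3037/247 2542/247 1902/247]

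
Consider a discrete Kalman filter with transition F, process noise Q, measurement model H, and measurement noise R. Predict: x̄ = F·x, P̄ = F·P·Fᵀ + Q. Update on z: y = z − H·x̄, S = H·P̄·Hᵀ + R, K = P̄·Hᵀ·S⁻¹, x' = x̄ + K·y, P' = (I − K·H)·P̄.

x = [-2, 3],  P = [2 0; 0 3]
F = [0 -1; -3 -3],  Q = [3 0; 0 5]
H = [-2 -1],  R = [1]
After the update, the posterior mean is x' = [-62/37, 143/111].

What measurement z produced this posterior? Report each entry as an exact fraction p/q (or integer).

x̄ = F·x = [-3, -3]
P̄ = F·P·Fᵀ + Q = [6 9; 9 50]
S = H·P̄·Hᵀ + R = [111]
K = P̄·Hᵀ·S⁻¹ = [-7/37; -68/111]
x' − x̄ = [49/37, 476/111] = K·y
y = (KᵀK)⁻¹·Kᵀ·(x' − x̄) = [-7]
z = y + H·x̄ = [-7] + [9] = [2]

z = [2]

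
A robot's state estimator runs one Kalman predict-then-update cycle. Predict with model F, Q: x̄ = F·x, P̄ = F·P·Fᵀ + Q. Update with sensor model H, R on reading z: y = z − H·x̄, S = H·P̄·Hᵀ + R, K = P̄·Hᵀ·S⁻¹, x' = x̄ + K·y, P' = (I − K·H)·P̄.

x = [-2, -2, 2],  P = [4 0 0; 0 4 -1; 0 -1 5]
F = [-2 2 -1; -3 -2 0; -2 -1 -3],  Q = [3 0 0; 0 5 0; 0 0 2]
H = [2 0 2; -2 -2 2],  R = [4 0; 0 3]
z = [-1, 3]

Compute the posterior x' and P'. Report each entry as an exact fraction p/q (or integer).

x' = [-8458/2353, 37249/7059, 86731/28236]
P' = [19772/2353 -114406/7059 -56332/7059; -114406/7059 77541/2353 115460/7059; -56332/7059 115460/7059 120725/14118]

x̄ = F·x = [-2, 10, 0]
P̄ = F·P·Fᵀ + Q = [44 6 28; 6 57 26; 28 26 61]
y = z − H·x̄ = [3, 19]
S = H·P̄·Hᵀ + R = [648 -60; -60 267]
K = P̄·Hᵀ·S⁻¹ = [1492/7059 -276/2353; 527/7059 -1838/7059; 2687/9412 823/7059]
x' = x̄ + K·y = [-8458/2353, 37249/7059, 86731/28236]
P' = (I − K·H)·P̄ = [19772/2353 -114406/7059 -56332/7059; -114406/7059 77541/2353 115460/7059; -56332/7059 115460/7059 120725/14118]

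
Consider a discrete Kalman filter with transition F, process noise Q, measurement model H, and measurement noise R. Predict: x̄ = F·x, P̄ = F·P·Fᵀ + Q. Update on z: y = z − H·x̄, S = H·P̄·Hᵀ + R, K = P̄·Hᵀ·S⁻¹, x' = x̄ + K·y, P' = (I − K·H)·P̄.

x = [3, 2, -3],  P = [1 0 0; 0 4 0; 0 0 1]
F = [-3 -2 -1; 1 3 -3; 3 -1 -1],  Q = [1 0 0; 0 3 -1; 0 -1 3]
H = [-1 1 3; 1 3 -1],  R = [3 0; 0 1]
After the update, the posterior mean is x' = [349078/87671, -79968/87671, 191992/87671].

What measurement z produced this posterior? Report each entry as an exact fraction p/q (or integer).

z = [1, -1]

x̄ = F·x = [-10, 18, 10]
P̄ = F·P·Fᵀ + Q = [27 -24 0; -24 49 -7; 0 -7 17]
S = H·P̄·Hᵀ + R = [238 61; 61 384]
K = P̄·Hᵀ·S⁻¹ = [-16839/87671 -7599/87671; 12038/87671 27768/87671; 19214/87671 -11728/87671]
x' − x̄ = [1225788/87671, -1658046/87671, -684718/87671] = K·y
y = (KᵀK)⁻¹·Kᵀ·(x' − x̄) = [-57, -35]
z = y + H·x̄ = [-57, -35] + [58, 34] = [1, -1]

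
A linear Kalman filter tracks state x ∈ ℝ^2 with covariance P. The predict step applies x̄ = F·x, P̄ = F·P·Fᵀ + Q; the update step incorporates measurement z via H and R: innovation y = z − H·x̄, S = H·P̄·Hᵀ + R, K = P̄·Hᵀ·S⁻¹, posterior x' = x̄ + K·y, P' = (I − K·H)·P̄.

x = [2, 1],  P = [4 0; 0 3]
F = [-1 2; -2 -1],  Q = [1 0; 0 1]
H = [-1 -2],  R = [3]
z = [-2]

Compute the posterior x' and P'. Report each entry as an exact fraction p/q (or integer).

x̄ = F·x = [0, -5]
P̄ = F·P·Fᵀ + Q = [17 2; 2 20]
y = z − H·x̄ = [-12]
S = H·P̄·Hᵀ + R = [108]
K = P̄·Hᵀ·S⁻¹ = [-7/36; -7/18]
x' = x̄ + K·y = [7/3, -1/3]
P' = (I − K·H)·P̄ = [155/12 -37/6; -37/6 11/3]

x' = [7/3, -1/3]
P' = [155/12 -37/6; -37/6 11/3]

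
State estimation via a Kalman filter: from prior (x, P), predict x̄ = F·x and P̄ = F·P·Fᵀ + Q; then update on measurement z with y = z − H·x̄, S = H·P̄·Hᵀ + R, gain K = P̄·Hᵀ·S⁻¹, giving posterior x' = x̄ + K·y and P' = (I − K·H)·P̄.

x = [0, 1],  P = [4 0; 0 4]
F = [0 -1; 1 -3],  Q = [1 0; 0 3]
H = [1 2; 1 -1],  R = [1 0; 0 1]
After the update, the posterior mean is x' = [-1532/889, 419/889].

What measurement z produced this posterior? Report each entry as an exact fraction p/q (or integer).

x̄ = F·x = [-1, -3]
P̄ = F·P·Fᵀ + Q = [5 12; 12 43]
S = H·P̄·Hᵀ + R = [226 -69; -69 25]
K = P̄·Hᵀ·S⁻¹ = [242/889 419/889; 311/889 -244/889]
x' − x̄ = [-643/889, 3086/889] = K·y
y = (KᵀK)⁻¹·Kᵀ·(x' − x̄) = [6, -5]
z = y + H·x̄ = [6, -5] + [-7, 2] = [-1, -3]

z = [-1, -3]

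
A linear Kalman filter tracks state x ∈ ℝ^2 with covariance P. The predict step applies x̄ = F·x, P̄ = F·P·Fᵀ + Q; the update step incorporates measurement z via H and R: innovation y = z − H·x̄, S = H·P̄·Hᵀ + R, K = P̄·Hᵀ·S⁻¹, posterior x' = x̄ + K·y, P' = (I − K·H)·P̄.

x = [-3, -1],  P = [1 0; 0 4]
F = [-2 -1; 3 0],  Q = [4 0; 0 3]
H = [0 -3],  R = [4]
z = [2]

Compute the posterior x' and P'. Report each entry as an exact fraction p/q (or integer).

x̄ = F·x = [7, -9]
P̄ = F·P·Fᵀ + Q = [12 -6; -6 12]
y = z − H·x̄ = [-25]
S = H·P̄·Hᵀ + R = [112]
K = P̄·Hᵀ·S⁻¹ = [9/56; -9/28]
x' = x̄ + K·y = [167/56, -27/28]
P' = (I − K·H)·P̄ = [255/28 -3/14; -3/14 3/7]

x' = [167/56, -27/28]
P' = [255/28 -3/14; -3/14 3/7]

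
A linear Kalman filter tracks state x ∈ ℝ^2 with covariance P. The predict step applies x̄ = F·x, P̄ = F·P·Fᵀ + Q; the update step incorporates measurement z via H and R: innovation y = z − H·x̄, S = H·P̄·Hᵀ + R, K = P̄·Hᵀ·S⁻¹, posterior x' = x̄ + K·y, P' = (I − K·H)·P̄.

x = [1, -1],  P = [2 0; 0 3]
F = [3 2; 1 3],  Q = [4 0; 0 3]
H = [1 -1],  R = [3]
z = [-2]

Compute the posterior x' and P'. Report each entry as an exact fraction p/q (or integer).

x' = [-29/21, -2/21]
P' = [614/21 584/21; 584/21 608/21]

x̄ = F·x = [1, -2]
P̄ = F·P·Fᵀ + Q = [34 24; 24 32]
y = z − H·x̄ = [-5]
S = H·P̄·Hᵀ + R = [21]
K = P̄·Hᵀ·S⁻¹ = [10/21; -8/21]
x' = x̄ + K·y = [-29/21, -2/21]
P' = (I − K·H)·P̄ = [614/21 584/21; 584/21 608/21]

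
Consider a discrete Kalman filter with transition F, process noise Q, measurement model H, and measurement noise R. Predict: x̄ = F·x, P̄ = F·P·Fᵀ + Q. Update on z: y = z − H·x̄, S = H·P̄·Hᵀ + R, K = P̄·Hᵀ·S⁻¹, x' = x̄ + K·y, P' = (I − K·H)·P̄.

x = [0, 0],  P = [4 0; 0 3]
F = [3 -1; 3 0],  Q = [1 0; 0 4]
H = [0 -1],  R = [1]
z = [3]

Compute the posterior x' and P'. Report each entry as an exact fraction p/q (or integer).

x' = [-108/41, -120/41]
P' = [344/41 36/41; 36/41 40/41]

x̄ = F·x = [0, 0]
P̄ = F·P·Fᵀ + Q = [40 36; 36 40]
y = z − H·x̄ = [3]
S = H·P̄·Hᵀ + R = [41]
K = P̄·Hᵀ·S⁻¹ = [-36/41; -40/41]
x' = x̄ + K·y = [-108/41, -120/41]
P' = (I − K·H)·P̄ = [344/41 36/41; 36/41 40/41]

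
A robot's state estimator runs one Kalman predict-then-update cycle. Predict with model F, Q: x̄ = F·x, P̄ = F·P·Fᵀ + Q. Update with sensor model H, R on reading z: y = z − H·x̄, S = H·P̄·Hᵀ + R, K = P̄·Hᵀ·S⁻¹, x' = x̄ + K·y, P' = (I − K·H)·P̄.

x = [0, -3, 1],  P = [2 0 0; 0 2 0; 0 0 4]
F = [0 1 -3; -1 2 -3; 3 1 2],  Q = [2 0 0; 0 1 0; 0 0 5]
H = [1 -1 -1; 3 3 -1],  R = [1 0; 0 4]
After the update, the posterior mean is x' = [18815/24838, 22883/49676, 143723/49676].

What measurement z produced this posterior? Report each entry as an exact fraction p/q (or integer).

z = [-3, 1]

x̄ = F·x = [-6, -9, -1]
P̄ = F·P·Fᵀ + Q = [40 40 -22; 40 47 -26; -22 -26 41]
S = H·P̄·Hᵀ + R = [41 160; 160 1836]
K = P̄·Hᵀ·S⁻¹ = [-382/12419 3611/24838; -2759/12419 8727/49676; -9583/12419 -1665/49676]
x' − x̄ = [167843/24838, 469967/49676, 193399/49676] = K·y
y = (KᵀK)⁻¹·Kᵀ·(x' − x̄) = [-7, 45]
z = y + H·x̄ = [-7, 45] + [4, -44] = [-3, 1]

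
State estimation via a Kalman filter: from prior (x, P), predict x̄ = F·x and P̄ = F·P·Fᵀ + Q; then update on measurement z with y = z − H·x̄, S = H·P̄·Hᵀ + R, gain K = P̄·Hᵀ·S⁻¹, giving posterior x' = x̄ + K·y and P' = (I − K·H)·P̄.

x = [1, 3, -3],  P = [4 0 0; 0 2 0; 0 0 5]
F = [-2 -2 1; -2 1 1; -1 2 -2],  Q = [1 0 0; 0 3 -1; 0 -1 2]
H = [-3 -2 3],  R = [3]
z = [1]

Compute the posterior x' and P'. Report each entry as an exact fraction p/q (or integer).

x̄ = F·x = [-11, -2, 11]
P̄ = F·P·Fᵀ + Q = [30 17 -10; 17 26 1; -10 1 34]
y = z − H·x̄ = [-69]
S = H·P̄·Hᵀ + R = [1055]
K = P̄·Hᵀ·S⁻¹ = [-154/1055; -20/211; 26/211]
x' = x̄ + K·y = [-979/1055, 958/211, 527/211]
P' = (I − K·H)·P̄ = [7934/1055 507/211 1894/211; 507/211 3486/211 2811/211; 1894/211 2811/211 3794/211]

x' = [-979/1055, 958/211, 527/211]
P' = [7934/1055 507/211 1894/211; 507/211 3486/211 2811/211; 1894/211 2811/211 3794/211]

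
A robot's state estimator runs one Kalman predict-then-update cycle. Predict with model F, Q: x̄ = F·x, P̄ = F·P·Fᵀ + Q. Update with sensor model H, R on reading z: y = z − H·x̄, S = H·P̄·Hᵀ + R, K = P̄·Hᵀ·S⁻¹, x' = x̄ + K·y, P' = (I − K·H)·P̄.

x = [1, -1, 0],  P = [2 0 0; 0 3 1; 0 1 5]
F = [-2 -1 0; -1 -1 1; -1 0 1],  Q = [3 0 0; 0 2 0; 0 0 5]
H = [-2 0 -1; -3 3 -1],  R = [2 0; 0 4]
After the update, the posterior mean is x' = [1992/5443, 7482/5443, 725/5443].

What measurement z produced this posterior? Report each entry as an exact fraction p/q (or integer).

z = [-1, 3]

x̄ = F·x = [-1, 0, -1]
P̄ = F·P·Fᵀ + Q = [14 6 3; 6 10 6; 3 6 12]
S = H·P̄·Hᵀ + R = [82 57; 57 106]
K = P̄·Hᵀ·S⁻¹ = [-1747/5443 -447/5443; -2250/5443 1518/5443; -1737/5443 780/5443]
x' − x̄ = [7435/5443, 7482/5443, 6168/5443] = K·y
y = (KᵀK)⁻¹·Kᵀ·(x' − x̄) = [-4, -1]
z = y + H·x̄ = [-4, -1] + [3, 4] = [-1, 3]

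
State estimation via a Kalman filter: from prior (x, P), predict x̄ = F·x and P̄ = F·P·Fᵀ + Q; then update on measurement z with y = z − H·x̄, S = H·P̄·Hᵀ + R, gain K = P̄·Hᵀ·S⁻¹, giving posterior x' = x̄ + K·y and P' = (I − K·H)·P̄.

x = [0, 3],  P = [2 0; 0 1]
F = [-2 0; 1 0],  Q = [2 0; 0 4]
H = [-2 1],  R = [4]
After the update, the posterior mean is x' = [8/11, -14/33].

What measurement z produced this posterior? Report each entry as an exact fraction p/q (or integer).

z = [-2]

x̄ = F·x = [0, 0]
P̄ = F·P·Fᵀ + Q = [10 -4; -4 6]
S = H·P̄·Hᵀ + R = [66]
K = P̄·Hᵀ·S⁻¹ = [-4/11; 7/33]
x' − x̄ = [8/11, -14/33] = K·y
y = (KᵀK)⁻¹·Kᵀ·(x' − x̄) = [-2]
z = y + H·x̄ = [-2] + [0] = [-2]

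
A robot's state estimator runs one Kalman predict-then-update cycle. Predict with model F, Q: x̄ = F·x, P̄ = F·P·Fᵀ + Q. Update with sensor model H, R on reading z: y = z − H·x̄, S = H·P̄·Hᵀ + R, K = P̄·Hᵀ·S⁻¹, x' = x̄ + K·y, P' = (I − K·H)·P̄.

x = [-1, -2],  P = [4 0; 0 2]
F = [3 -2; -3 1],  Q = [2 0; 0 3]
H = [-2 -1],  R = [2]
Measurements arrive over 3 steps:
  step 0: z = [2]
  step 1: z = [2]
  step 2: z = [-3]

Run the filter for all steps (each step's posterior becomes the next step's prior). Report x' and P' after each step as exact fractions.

step 0: x̄ = F·x = [1, 1]
step 0: P̄ = F·P·Fᵀ + Q = [46 -40; -40 41]
step 0: y = z − H·x̄ = [5]
step 0: S = H·P̄·Hᵀ + R = [67]
step 0: K = P̄·Hᵀ·S⁻¹ = [-52/67; 39/67]
step 0: x' = x̄ + K·y = [-193/67, 262/67]
step 0: P' = (I − K·H)·P̄ = [378/67 -652/67; -652/67 1226/67]
step 1: x̄ = F·x = [-1103/67, 841/67]
step 1: P̄ = F·P·Fᵀ + Q = [16264/67 -11722/67; -11722/67 8741/67]
step 1: y = z − H·x̄ = [-1231/67]
step 1: S = H·P̄·Hᵀ + R = [27043/67]
step 1: K = P̄·Hᵀ·S⁻¹ = [-20806/27043; 14703/27043]
step 1: x' = x̄ + K·y = [-62929/27043, 69310/27043]
step 1: P' = (I − K·H)·P̄ = [103548/27043 -165484/27043; -165484/27043 301562/27043]
step 2: x̄ = F·x = [-327407/27043, 258097/27043]
step 2: P̄ = F·P·Fᵀ + Q = [4178074/27043 -3024412/27043; -3024412/27043 2307527/27043]
step 2: y = z − H·x̄ = [-477846/27043]
step 2: S = H·P̄·Hᵀ + R = [6976261/27043]
step 2: K = P̄·Hᵀ·S⁻¹ = [-5331736/6976261; 3741297/6976261]
step 2: x' = x̄ + K·y = [9750103/6976261, 472885/6976261]
step 2: P' = (I − K·H)·P̄ = [26621526/6976261 -42579580/6976261; -42579580/6976261 77676566/6976261]

step 0: x' = [-193/67, 262/67], P' = [378/67 -652/67; -652/67 1226/67]
step 1: x' = [-62929/27043, 69310/27043], P' = [103548/27043 -165484/27043; -165484/27043 301562/27043]
step 2: x' = [9750103/6976261, 472885/6976261], P' = [26621526/6976261 -42579580/6976261; -42579580/6976261 77676566/6976261]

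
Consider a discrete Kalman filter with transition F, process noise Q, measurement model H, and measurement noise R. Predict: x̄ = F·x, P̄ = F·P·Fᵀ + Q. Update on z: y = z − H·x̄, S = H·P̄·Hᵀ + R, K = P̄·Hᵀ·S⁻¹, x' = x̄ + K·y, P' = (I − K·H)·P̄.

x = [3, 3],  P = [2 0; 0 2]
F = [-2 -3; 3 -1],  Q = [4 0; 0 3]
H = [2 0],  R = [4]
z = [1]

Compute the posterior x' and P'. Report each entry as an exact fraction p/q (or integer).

x' = [0, 3]
P' = [30/31 -6/31; -6/31 677/31]

x̄ = F·x = [-15, 6]
P̄ = F·P·Fᵀ + Q = [30 -6; -6 23]
y = z − H·x̄ = [31]
S = H·P̄·Hᵀ + R = [124]
K = P̄·Hᵀ·S⁻¹ = [15/31; -3/31]
x' = x̄ + K·y = [0, 3]
P' = (I − K·H)·P̄ = [30/31 -6/31; -6/31 677/31]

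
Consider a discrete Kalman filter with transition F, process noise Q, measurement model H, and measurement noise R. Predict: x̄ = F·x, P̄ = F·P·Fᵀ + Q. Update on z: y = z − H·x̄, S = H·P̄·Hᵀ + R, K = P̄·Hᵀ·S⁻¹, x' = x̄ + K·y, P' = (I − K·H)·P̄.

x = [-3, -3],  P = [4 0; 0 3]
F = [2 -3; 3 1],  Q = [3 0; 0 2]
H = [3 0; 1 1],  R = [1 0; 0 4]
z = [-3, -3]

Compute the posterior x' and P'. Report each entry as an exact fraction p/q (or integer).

x̄ = F·x = [3, -12]
P̄ = F·P·Fᵀ + Q = [46 15; 15 41]
y = z − H·x̄ = [-12, 6]
S = H·P̄·Hᵀ + R = [415 183; 183 121]
K = P̄·Hᵀ·S⁻¹ = [5535/16726 61/16726; -4803/16726 15005/16726]
x' = x̄ + K·y = [-7938/8363, -26523/8363]
P' = (I − K·H)·P̄ = [1845/16726 -1601/16726; -1601/16726 61621/16726]

x' = [-7938/8363, -26523/8363]
P' = [1845/16726 -1601/16726; -1601/16726 61621/16726]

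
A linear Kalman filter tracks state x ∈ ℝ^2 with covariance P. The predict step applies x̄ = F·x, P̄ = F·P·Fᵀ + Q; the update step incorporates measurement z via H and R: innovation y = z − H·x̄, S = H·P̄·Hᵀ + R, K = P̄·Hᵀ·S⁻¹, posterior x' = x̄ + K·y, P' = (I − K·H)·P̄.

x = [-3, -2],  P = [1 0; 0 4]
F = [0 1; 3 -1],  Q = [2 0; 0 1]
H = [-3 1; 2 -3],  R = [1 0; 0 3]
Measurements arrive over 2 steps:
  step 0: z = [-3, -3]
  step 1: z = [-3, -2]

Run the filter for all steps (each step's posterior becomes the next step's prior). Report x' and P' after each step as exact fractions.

step 0: x̄ = F·x = [-2, -7]
step 0: P̄ = F·P·Fᵀ + Q = [6 -4; -4 14]
step 0: y = z − H·x̄ = [-2, -20]
step 0: S = H·P̄·Hᵀ + R = [93 -122; -122 201]
step 0: K = P̄·Hᵀ·S⁻¹ = [-1494/3809 -452/3809; -874/3809 -1478/3809]
step 0: x' = x̄ + K·y = [4410/3809, 4645/3809]
step 0: P' = (I − K·H)·P̄ = [834/3809 1008/3809; 1008/3809 2150/3809]
step 1: x̄ = F·x = [4645/3809, 8585/3809]
step 1: P̄ = F·P·Fᵀ + Q = [9768/3809 874/3809; 874/3809 7417/3809]
step 1: y = z − H·x̄ = [-6077/3809, 8847/3809]
step 1: S = H·P̄·Hᵀ + R = [93894/3809 -71245/3809; -71245/3809 106764/3809]
step 1: K = P̄·Hᵀ·S⁻¹ = [-480510/1299199 -114826/1299199; -22645/118109 -37793/118109]
step 1: x' = x̄ + K·y = [2084267/1299199, 214551/118109]
step 1: P' = (I − K·H)·P̄ = [255144/1299199 25902/118109; 25902/118109 55061/118109]

step 0: x' = [4410/3809, 4645/3809], P' = [834/3809 1008/3809; 1008/3809 2150/3809]
step 1: x' = [2084267/1299199, 214551/118109], P' = [255144/1299199 25902/118109; 25902/118109 55061/118109]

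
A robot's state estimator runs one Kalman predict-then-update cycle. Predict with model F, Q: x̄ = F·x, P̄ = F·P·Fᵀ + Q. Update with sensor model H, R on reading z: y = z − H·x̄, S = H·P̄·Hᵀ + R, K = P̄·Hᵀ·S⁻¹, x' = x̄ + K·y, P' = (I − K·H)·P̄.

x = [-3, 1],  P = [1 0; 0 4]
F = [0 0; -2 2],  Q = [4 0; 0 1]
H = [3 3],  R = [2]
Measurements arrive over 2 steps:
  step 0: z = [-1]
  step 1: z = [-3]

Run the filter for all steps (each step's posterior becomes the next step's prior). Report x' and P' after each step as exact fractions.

step 0: x' = [-300/227, 241/227], P' = [764/227 -756/227; -756/227 798/227]
step 1: x' = [-47124/121333, -71591/121333], P' = [452644/121333 -450828/121333; -450828/121333 475874/121333]

step 0: x̄ = F·x = [0, 8]
step 0: P̄ = F·P·Fᵀ + Q = [4 0; 0 21]
step 0: y = z − H·x̄ = [-25]
step 0: S = H·P̄·Hᵀ + R = [227]
step 0: K = P̄·Hᵀ·S⁻¹ = [12/227; 63/227]
step 0: x' = x̄ + K·y = [-300/227, 241/227]
step 0: P' = (I − K·H)·P̄ = [764/227 -756/227; -756/227 798/227]
step 1: x̄ = F·x = [0, 1082/227]
step 1: P̄ = F·P·Fᵀ + Q = [4 0; 0 12523/227]
step 1: y = z − H·x̄ = [-3927/227]
step 1: S = H·P̄·Hᵀ + R = [121333/227]
step 1: K = P̄·Hᵀ·S⁻¹ = [2724/121333; 37569/121333]
step 1: x' = x̄ + K·y = [-47124/121333, -71591/121333]
step 1: P' = (I − K·H)·P̄ = [452644/121333 -450828/121333; -450828/121333 475874/121333]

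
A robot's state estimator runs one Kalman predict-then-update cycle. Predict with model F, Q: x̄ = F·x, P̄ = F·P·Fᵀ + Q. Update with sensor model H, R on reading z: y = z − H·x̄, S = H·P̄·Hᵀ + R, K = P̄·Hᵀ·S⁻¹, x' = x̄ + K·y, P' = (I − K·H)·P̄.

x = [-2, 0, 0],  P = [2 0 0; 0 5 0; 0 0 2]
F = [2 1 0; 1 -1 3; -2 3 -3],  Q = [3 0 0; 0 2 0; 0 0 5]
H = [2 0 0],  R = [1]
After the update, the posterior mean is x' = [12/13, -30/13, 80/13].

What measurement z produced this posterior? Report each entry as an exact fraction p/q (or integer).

x̄ = F·x = [-4, -2, 4]
P̄ = F·P·Fᵀ + Q = [16 -1 7; -1 27 -37; 7 -37 76]
S = H·P̄·Hᵀ + R = [65]
K = P̄·Hᵀ·S⁻¹ = [32/65; -2/65; 14/65]
x' − x̄ = [64/13, -4/13, 28/13] = K·y
y = (KᵀK)⁻¹·Kᵀ·(x' − x̄) = [10]
z = y + H·x̄ = [10] + [-8] = [2]

z = [2]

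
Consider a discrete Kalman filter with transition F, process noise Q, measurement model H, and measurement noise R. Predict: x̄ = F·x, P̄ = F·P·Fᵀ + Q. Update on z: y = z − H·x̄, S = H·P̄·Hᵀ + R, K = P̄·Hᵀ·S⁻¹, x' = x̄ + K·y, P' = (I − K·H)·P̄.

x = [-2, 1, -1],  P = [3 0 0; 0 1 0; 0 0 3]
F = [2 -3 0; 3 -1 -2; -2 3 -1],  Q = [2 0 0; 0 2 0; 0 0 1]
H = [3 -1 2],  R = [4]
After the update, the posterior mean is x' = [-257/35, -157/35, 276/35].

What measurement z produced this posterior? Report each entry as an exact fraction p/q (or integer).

x̄ = F·x = [-7, -5, 8]
P̄ = F·P·Fᵀ + Q = [23 21 -21; 21 42 -15; -21 -15 25]
S = H·P̄·Hᵀ + R = [35]
K = P̄·Hᵀ·S⁻¹ = [6/35; -9/35; 2/35]
x' − x̄ = [-12/35, 18/35, -4/35] = K·y
y = (KᵀK)⁻¹·Kᵀ·(x' − x̄) = [-2]
z = y + H·x̄ = [-2] + [0] = [-2]

z = [-2]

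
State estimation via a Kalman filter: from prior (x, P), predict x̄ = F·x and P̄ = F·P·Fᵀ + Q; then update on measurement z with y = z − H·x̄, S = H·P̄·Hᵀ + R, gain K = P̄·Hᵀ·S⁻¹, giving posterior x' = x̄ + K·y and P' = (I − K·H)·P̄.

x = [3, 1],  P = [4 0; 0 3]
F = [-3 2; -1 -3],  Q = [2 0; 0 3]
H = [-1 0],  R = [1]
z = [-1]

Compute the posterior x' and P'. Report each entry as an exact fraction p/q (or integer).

x̄ = F·x = [-7, -6]
P̄ = F·P·Fᵀ + Q = [50 -6; -6 34]
y = z − H·x̄ = [-8]
S = H·P̄·Hᵀ + R = [51]
K = P̄·Hᵀ·S⁻¹ = [-50/51; 2/17]
x' = x̄ + K·y = [43/51, -118/17]
P' = (I − K·H)·P̄ = [50/51 -2/17; -2/17 566/17]

x' = [43/51, -118/17]
P' = [50/51 -2/17; -2/17 566/17]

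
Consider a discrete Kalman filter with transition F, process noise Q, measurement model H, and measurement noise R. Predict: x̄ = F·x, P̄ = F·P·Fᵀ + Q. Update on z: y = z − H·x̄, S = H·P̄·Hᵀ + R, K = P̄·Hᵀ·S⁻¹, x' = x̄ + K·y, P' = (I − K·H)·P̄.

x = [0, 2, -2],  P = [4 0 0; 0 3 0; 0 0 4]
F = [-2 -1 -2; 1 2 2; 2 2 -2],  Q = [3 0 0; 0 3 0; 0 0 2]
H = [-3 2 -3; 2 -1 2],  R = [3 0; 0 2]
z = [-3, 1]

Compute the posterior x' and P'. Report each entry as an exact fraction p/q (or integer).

x̄ = F·x = [2, 0, 8]
P̄ = F·P·Fᵀ + Q = [38 -30 -6; -30 35 4; -6 4 46]
y = z − H·x̄ = [27, -19]
S = H·P̄·Hᵀ + R = [1103 -684; -684 429]
K = P̄·Hᵀ·S⁻¹ = [-876/1777 -3022/5331; 1328/1777 1757/1777; 1312/1777 7220/5331]
x' = x̄ + K·y = [-2876/5331, 2473/1777, 11740/5331]
P' = (I − K·H)·P̄ = [76678/5331 -11300/1777 -96650/5331; -11300/1777 18510/1777 22312/1777; -96650/5331 22312/1777 137338/5331]

x' = [-2876/5331, 2473/1777, 11740/5331]
P' = [76678/5331 -11300/1777 -96650/5331; -11300/1777 18510/1777 22312/1777; -96650/5331 22312/1777 137338/5331]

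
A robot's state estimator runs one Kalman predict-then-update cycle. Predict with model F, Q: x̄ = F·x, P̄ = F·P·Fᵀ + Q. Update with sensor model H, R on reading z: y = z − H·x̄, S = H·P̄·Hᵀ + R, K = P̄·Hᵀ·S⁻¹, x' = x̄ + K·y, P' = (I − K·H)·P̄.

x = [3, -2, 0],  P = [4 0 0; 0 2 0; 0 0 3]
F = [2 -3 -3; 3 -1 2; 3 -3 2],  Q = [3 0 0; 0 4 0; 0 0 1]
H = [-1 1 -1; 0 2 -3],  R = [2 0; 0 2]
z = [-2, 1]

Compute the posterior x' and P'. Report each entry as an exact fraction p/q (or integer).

x' = [18712/5125, 20513/5125, 2477/1025]
P' = [27096/5125 52704/5125 6916/1025; 52704/5125 170496/5125 23034/1025; 6916/1025 23034/1025 3156/205]

x̄ = F·x = [12, 11, 15]
P̄ = F·P·Fᵀ + Q = [64 12 24; 12 54 54; 24 54 67]
y = z − H·x̄ = [14, 24]
S = H·P̄·Hᵀ + R = [103 87; 87 173]
K = P̄·Hᵀ·S⁻¹ = [-4486/5125 834/5125; 1311/5125 -2259/5125; 169/1025 -636/1025]
x' = x̄ + K·y = [18712/5125, 20513/5125, 2477/1025]
P' = (I − K·H)·P̄ = [27096/5125 52704/5125 6916/1025; 52704/5125 170496/5125 23034/1025; 6916/1025 23034/1025 3156/205]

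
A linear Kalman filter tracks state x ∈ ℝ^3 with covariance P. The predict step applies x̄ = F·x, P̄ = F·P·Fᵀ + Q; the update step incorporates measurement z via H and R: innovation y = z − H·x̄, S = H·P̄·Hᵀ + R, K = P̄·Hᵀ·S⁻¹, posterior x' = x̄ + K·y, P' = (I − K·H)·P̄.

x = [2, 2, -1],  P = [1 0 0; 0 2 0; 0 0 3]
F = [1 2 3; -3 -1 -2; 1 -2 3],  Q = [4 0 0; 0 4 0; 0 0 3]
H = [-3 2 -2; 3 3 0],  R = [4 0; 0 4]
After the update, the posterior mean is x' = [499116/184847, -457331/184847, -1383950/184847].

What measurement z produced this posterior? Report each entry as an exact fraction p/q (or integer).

x̄ = F·x = [3, -6, -5]
P̄ = F·P·Fᵀ + Q = [40 -25 20; -25 27 -17; 20 -17 39]
S = H·P̄·Hᵀ + R = [1304 -141; -141 157]
K = P̄·Hᵀ·S⁻¹ = [-26625/184847 29070/184847; 26437/184847 30807/184847; -25735/184847 -12516/184847]
x' − x̄ = [-55425/184847, 651751/184847, -459715/184847] = K·y
y = (KᵀK)⁻¹·Kᵀ·(x' − x̄) = [13, 10]
z = y + H·x̄ = [13, 10] + [-11, -9] = [2, 1]

z = [2, 1]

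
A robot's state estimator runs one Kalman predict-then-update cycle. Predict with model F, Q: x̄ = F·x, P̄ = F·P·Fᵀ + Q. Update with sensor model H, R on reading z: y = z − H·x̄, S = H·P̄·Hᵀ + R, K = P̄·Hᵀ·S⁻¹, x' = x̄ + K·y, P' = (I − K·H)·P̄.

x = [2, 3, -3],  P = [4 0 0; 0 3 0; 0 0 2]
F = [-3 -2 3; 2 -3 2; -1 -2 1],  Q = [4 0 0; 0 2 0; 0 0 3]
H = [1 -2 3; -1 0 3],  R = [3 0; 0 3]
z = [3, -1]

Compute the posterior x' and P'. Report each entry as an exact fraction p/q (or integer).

x̄ = F·x = [-21, -11, -11]
P̄ = F·P·Fᵀ + Q = [70 6 30; 6 53 14; 30 14 21]
y = z − H·x̄ = [35, 11]
S = H·P̄·Hᵀ + R = [462 47; 47 82]
K = P̄·Hᵀ·S⁻¹ = [11196/35675 2284/35675; -6448/35675 19358/35675; 3779/35675 12191/35675]
x' = x̄ + K·y = [-332191/35675, -405167/35675, -126059/35675]
P' = (I − K·H)·P̄ = [794562/35675 781194/35675 267138/35675; 781194/35675 819903/35675 279756/35675; 267138/35675 279756/35675 101237/35675]

x' = [-332191/35675, -405167/35675, -126059/35675]
P' = [794562/35675 781194/35675 267138/35675; 781194/35675 819903/35675 279756/35675; 267138/35675 279756/35675 101237/35675]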